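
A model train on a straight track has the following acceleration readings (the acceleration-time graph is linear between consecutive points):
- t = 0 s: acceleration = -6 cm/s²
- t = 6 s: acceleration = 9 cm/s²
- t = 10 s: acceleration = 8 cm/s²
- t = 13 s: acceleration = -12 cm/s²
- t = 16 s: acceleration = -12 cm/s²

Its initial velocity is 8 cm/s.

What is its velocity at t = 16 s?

Δv equals the area under the a-t graph; then v = v₀ + Δv.
0–6 s: ½(-6 + 9)(6) = 9 cm/s
6–10 s: ½(9 + 8)(4) = 34 cm/s
10–13 s: ½(8 + -12)(3) = -6 cm/s
13–16 s: -12 × 3 = -36 cm/s
Δv = 1 cm/s, so v(16) = 8 + (1) = 9 cm/s.

9 cm/s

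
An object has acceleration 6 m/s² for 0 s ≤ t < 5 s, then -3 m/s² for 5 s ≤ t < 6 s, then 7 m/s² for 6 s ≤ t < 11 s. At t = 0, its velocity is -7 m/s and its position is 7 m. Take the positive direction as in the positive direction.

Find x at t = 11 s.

256 m

On each constant-a segment, Δv = aΔt and Δx = v₀Δt + ½aΔt²; chain segment to segment.
0–5 s: v starts -7 m/s; Δx = -7·5 + ½·6·5² = 40 m; v ends 23 m/s.
5–6 s: v starts 23 m/s; Δx = 23·1 + ½·-3·1² = 21.5 m; v ends 20 m/s.
6–11 s: v starts 20 m/s; Δx = 20·5 + ½·7·5² = 187.5 m; v ends 55 m/s.
x(11) = 7 + Σ Δx = 256 m.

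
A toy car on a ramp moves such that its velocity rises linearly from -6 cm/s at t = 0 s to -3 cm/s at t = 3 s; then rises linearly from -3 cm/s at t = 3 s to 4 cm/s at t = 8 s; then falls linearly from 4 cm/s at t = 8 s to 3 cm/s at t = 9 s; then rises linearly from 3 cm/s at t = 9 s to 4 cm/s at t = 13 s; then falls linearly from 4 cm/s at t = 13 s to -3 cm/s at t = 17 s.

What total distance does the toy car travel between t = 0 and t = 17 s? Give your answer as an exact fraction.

Total distance travelled is ∫|v| dt — sum the magnitudes of each area piece.
0–3 s: |½(-6 + -3)(3)| = 13.5 cm
3–8 s: v = 0 at t = 36/7 s; triangle areas 45/14 + 40/7 = 125/14 cm
8–9 s: |½(4 + 3)(1)| = 3.5 cm
9–13 s: |½(3 + 4)(4)| = 14 cm
13–17 s: v = 0 at t = 107/7 s; triangle areas 32/7 + 18/7 = 50/7 cm
Total distance = 659/14 cm

659/14 cm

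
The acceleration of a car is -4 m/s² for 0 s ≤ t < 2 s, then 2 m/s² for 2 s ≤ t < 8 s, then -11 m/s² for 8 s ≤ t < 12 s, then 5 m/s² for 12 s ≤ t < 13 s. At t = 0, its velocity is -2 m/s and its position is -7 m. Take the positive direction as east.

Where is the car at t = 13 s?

On each constant-a segment, Δv = aΔt and Δx = v₀Δt + ½aΔt²; chain segment to segment.
0–2 s: v starts -2 m/s; Δx = -2·2 + ½·-4·2² = -12 m; v ends -10 m/s.
2–8 s: v starts -10 m/s; Δx = -10·6 + ½·2·6² = -24 m; v ends 2 m/s.
8–12 s: v starts 2 m/s; Δx = 2·4 + ½·-11·4² = -80 m; v ends -42 m/s.
12–13 s: v starts -42 m/s; Δx = -42·1 + ½·5·1² = -39.5 m; v ends -37 m/s.
x(13) = -7 + Σ Δx = -162.5 m.

-162.5 m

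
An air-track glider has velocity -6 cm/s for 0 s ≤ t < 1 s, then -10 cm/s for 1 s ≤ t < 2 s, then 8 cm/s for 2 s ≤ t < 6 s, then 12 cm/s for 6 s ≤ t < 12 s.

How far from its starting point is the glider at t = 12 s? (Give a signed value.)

Displacement is the signed area under the v-t curve.
0–1 s: -6 × 1 = -6 cm
1–2 s: -10 × 1 = -10 cm
2–6 s: 8 × 4 = 32 cm
6–12 s: 12 × 6 = 72 cm
Net displacement = 88 cm

88 cm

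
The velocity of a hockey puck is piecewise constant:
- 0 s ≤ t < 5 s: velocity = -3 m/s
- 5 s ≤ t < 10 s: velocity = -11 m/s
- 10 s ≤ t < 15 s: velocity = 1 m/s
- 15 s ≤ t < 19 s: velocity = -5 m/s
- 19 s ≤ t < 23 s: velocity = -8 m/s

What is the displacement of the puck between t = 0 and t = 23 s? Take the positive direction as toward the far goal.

Net displacement equals the area under the velocity-time graph (areas below the axis count negative).
0–5 s: -3 × 5 = -15 m
5–10 s: -11 × 5 = -55 m
10–15 s: 1 × 5 = 5 m
15–19 s: -5 × 4 = -20 m
19–23 s: -8 × 4 = -32 m
Net displacement = -117 m

-117 m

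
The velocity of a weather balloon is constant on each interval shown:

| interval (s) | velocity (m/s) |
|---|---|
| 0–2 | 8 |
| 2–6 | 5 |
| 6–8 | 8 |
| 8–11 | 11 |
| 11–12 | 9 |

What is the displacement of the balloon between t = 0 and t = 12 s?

Displacement is the signed area under the v-t curve.
0–2 s: 8 × 2 = 16 m
2–6 s: 5 × 4 = 20 m
6–8 s: 8 × 2 = 16 m
8–11 s: 11 × 3 = 33 m
11–12 s: 9 × 1 = 9 m
Net displacement = 94 m

94 m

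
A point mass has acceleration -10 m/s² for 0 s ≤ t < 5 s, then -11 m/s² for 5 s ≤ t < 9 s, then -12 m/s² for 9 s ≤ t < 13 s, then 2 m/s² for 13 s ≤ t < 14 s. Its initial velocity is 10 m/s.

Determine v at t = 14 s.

Δv equals the area under the a-t graph; then v = v₀ + Δv.
0–5 s: -10 × 5 = -50 m/s
5–9 s: -11 × 4 = -44 m/s
9–13 s: -12 × 4 = -48 m/s
13–14 s: 2 × 1 = 2 m/s
Δv = -140 m/s, so v(14) = 10 + (-140) = -130 m/s.

-130 m/s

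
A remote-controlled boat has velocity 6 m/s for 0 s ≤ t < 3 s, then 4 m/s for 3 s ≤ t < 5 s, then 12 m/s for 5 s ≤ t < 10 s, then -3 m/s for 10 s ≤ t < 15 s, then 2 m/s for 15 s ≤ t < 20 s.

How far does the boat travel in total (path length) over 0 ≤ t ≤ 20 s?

111 m

Total distance travelled is ∫|v| dt — sum the magnitudes of each area piece.
0–3 s: |6| × 3 = 18 m
3–5 s: |4| × 2 = 8 m
5–10 s: |12| × 5 = 60 m
10–15 s: |-3| × 5 = 15 m
15–20 s: |2| × 5 = 10 m
Total distance = 111 m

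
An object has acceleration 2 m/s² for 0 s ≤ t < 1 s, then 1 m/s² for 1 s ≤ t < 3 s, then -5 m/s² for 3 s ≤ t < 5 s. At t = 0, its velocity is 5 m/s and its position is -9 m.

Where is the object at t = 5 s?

On each constant-a segment, Δv = aΔt and Δx = v₀Δt + ½aΔt²; chain segment to segment.
0–1 s: v starts 5 m/s; Δx = 5·1 + ½·2·1² = 6 m; v ends 7 m/s.
1–3 s: v starts 7 m/s; Δx = 7·2 + ½·1·2² = 16 m; v ends 9 m/s.
3–5 s: v starts 9 m/s; Δx = 9·2 + ½·-5·2² = 8 m; v ends -1 m/s.
x(5) = -9 + Σ Δx = 21 m.

21 m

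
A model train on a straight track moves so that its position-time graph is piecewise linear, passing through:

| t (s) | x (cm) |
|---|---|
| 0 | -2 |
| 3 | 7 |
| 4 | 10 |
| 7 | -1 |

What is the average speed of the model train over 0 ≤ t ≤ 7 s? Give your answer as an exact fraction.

Average speed = (total path length)/(elapsed time); on a piecewise-linear x-t graph the path length is Σ|Δx|.
0–3 s: |Δx| = |7 − -2| = 9 cm
3–4 s: |Δx| = |10 − 7| = 3 cm
4–7 s: |Δx| = |-1 − 10| = 11 cm
Total path = 23 cm; average speed = 23/7 = 23/7 cm/s.

23/7 cm/s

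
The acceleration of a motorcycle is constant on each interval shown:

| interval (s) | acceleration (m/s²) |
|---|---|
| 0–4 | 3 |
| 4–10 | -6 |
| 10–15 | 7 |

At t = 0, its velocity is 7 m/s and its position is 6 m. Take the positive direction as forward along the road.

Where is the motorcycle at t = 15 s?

66.5 m

On each constant-a segment, Δv = aΔt and Δx = v₀Δt + ½aΔt²; chain segment to segment.
0–4 s: v starts 7 m/s; Δx = 7·4 + ½·3·4² = 52 m; v ends 19 m/s.
4–10 s: v starts 19 m/s; Δx = 19·6 + ½·-6·6² = 6 m; v ends -17 m/s.
10–15 s: v starts -17 m/s; Δx = -17·5 + ½·7·5² = 2.5 m; v ends 18 m/s.
x(15) = 6 + Σ Δx = 66.5 m.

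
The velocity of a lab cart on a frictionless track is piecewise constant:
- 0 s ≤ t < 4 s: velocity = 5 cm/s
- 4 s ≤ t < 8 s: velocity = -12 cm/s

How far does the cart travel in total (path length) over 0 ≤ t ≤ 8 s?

68 cm

Total distance travelled is ∫|v| dt — sum the magnitudes of each area piece.
0–4 s: |5| × 4 = 20 cm
4–8 s: |-12| × 4 = 48 cm
Total distance = 68 cm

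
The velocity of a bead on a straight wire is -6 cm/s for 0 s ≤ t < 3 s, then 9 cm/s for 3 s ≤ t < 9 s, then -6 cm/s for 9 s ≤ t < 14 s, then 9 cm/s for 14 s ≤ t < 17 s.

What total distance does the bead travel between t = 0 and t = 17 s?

129 cm

Distance (not displacement) is the total path length: add the absolute areas under v-t.
0–3 s: |-6| × 3 = 18 cm
3–9 s: |9| × 6 = 54 cm
9–14 s: |-6| × 5 = 30 cm
14–17 s: |9| × 3 = 27 cm
Total distance = 129 cm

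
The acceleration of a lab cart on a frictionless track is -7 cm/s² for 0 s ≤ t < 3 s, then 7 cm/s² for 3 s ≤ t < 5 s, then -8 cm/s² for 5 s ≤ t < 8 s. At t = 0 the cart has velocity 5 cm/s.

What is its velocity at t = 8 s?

Δv equals the area under the a-t graph; then v = v₀ + Δv.
0–3 s: -7 × 3 = -21 cm/s
3–5 s: 7 × 2 = 14 cm/s
5–8 s: -8 × 3 = -24 cm/s
Δv = -31 cm/s, so v(8) = 5 + (-31) = -26 cm/s.

-26 cm/s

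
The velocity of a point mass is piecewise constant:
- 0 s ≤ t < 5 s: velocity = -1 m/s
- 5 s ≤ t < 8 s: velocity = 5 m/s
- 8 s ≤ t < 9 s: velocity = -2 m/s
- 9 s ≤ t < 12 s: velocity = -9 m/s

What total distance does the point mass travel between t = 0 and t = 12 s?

49 m

Total distance travelled is ∫|v| dt — sum the magnitudes of each area piece.
0–5 s: |-1| × 5 = 5 m
5–8 s: |5| × 3 = 15 m
8–9 s: |-2| × 1 = 2 m
9–12 s: |-9| × 3 = 27 m
Total distance = 49 m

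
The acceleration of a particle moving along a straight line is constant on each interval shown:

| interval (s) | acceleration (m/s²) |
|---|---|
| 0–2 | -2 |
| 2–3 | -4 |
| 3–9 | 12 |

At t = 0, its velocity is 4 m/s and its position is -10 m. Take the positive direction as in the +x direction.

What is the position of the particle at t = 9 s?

184 m

On each constant-a segment, Δv = aΔt and Δx = v₀Δt + ½aΔt²; chain segment to segment.
0–2 s: v starts 4 m/s; Δx = 4·2 + ½·-2·2² = 4 m; v ends 0 m/s.
2–3 s: v starts 0 m/s; Δx = 0·1 + ½·-4·1² = -2 m; v ends -4 m/s.
3–9 s: v starts -4 m/s; Δx = -4·6 + ½·12·6² = 192 m; v ends 68 m/s.
x(9) = -10 + Σ Δx = 184 m.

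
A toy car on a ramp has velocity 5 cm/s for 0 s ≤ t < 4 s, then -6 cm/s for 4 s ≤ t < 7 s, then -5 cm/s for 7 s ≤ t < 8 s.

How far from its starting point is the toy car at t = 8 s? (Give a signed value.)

Displacement is the signed area under the v-t curve.
0–4 s: 5 × 4 = 20 cm
4–7 s: -6 × 3 = -18 cm
7–8 s: -5 × 1 = -5 cm
Net displacement = -3 cm

-3 cm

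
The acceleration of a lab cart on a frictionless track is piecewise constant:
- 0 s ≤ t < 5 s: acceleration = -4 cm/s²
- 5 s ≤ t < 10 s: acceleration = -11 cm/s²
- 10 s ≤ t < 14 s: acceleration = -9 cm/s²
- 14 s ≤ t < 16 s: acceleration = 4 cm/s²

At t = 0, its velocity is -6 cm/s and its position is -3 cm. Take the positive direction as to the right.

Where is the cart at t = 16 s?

On each constant-a segment, Δv = aΔt and Δx = v₀Δt + ½aΔt²; chain segment to segment.
0–5 s: v starts -6 cm/s; Δx = -6·5 + ½·-4·5² = -80 cm; v ends -26 cm/s.
5–10 s: v starts -26 cm/s; Δx = -26·5 + ½·-11·5² = -267.5 cm; v ends -81 cm/s.
10–14 s: v starts -81 cm/s; Δx = -81·4 + ½·-9·4² = -396 cm; v ends -117 cm/s.
14–16 s: v starts -117 cm/s; Δx = -117·2 + ½·4·2² = -226 cm; v ends -109 cm/s.
x(16) = -3 + Σ Δx = -972.5 cm.

-972.5 cm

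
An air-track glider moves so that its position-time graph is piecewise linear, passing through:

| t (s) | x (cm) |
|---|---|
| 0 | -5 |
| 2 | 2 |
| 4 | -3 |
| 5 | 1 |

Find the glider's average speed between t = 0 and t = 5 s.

3.2 cm/s

Average speed = (total path length)/(elapsed time); on a piecewise-linear x-t graph the path length is Σ|Δx|.
0–2 s: |Δx| = |2 − -5| = 7 cm
2–4 s: |Δx| = |-3 − 2| = 5 cm
4–5 s: |Δx| = |1 − -3| = 4 cm
Total path = 16 cm; average speed = 16/5 = 3.2 cm/s.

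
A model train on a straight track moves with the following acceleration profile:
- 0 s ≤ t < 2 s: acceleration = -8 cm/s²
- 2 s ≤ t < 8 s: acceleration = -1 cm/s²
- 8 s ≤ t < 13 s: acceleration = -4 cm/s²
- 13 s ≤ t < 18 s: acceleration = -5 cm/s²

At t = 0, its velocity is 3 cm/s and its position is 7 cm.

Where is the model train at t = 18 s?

-501.5 cm

On each constant-a segment, Δv = aΔt and Δx = v₀Δt + ½aΔt²; chain segment to segment.
0–2 s: v starts 3 cm/s; Δx = 3·2 + ½·-8·2² = -10 cm; v ends -13 cm/s.
2–8 s: v starts -13 cm/s; Δx = -13·6 + ½·-1·6² = -96 cm; v ends -19 cm/s.
8–13 s: v starts -19 cm/s; Δx = -19·5 + ½·-4·5² = -145 cm; v ends -39 cm/s.
13–18 s: v starts -39 cm/s; Δx = -39·5 + ½·-5·5² = -257.5 cm; v ends -64 cm/s.
x(18) = 7 + Σ Δx = -501.5 cm.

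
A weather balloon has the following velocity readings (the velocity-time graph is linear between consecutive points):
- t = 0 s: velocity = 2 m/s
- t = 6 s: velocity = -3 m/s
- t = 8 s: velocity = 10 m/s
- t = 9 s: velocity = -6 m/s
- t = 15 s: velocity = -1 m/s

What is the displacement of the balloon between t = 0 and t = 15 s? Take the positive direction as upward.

Net displacement equals the area under the velocity-time graph (areas below the axis count negative).
0–6 s: ½(2 + -3)(6) = -3 m
6–8 s: ½(-3 + 10)(2) = 7 m
8–9 s: ½(10 + -6)(1) = 2 m
9–15 s: ½(-6 + -1)(6) = -21 m
Net displacement = -15 m

-15 m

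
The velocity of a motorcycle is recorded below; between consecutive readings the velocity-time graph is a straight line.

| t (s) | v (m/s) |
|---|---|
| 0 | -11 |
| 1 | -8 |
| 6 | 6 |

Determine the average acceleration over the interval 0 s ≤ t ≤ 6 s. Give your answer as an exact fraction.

17/6 m/s²

Average acceleration = Δv/Δt = (6 − -11)/(6 − 0) = 17/6 m/s².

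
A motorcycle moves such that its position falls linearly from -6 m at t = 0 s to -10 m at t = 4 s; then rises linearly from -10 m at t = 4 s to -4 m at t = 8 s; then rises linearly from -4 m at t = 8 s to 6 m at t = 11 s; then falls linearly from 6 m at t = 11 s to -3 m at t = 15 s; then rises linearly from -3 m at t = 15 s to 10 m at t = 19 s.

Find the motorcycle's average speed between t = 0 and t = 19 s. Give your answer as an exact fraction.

Average speed = (total path length)/(elapsed time); on a piecewise-linear x-t graph the path length is Σ|Δx|.
0–4 s: |Δx| = |-10 − -6| = 4 m
4–8 s: |Δx| = |-4 − -10| = 6 m
8–11 s: |Δx| = |6 − -4| = 10 m
11–15 s: |Δx| = |-3 − 6| = 9 m
15–19 s: |Δx| = |10 − -3| = 13 m
Total path = 42 m; average speed = 42/19 = 42/19 m/s.

42/19 m/s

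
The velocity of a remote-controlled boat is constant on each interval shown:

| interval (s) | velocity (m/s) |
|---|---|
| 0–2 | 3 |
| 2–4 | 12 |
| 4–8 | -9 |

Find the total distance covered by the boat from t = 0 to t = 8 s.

Distance (not displacement) is the total path length: add the absolute areas under v-t.
0–2 s: |3| × 2 = 6 m
2–4 s: |12| × 2 = 24 m
4–8 s: |-9| × 4 = 36 m
Total distance = 66 m

66 m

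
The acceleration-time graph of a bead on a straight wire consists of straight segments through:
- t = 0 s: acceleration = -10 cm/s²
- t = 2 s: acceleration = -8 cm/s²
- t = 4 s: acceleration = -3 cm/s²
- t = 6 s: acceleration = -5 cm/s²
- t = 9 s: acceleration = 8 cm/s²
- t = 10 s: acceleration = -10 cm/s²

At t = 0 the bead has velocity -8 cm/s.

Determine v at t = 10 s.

Δv equals the area under the a-t graph; then v = v₀ + Δv.
0–2 s: ½(-10 + -8)(2) = -18 cm/s
2–4 s: ½(-8 + -3)(2) = -11 cm/s
4–6 s: ½(-3 + -5)(2) = -8 cm/s
6–9 s: ½(-5 + 8)(3) = 4.5 cm/s
9–10 s: ½(8 + -10)(1) = -1 cm/s
Δv = -33.5 cm/s, so v(10) = -8 + (-33.5) = -41.5 cm/s.

-41.5 cm/s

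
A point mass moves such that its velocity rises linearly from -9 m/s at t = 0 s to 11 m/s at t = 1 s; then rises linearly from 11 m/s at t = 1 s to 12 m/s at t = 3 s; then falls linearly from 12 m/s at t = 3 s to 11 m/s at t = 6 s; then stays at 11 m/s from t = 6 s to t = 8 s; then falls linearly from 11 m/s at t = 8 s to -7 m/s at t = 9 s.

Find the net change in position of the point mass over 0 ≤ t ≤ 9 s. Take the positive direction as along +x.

Net displacement equals the area under the velocity-time graph (areas below the axis count negative).
0–1 s: ½(-9 + 11)(1) = 1 m
1–3 s: ½(11 + 12)(2) = 23 m
3–6 s: ½(12 + 11)(3) = 34.5 m
6–8 s: 11 × 2 = 22 m
8–9 s: ½(11 + -7)(1) = 2 m
Net displacement = 82.5 m

82.5 m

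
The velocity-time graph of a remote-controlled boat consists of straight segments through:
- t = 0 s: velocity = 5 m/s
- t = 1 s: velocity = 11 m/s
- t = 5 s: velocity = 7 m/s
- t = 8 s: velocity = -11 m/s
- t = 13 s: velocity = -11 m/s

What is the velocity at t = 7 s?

On 5–8 s the graph is linear from 7 to -11 m/s: v(7) = 7 + (-11 − 7)·(7 − 5)/(8 − 5) = -5 m/s.

-5 m/s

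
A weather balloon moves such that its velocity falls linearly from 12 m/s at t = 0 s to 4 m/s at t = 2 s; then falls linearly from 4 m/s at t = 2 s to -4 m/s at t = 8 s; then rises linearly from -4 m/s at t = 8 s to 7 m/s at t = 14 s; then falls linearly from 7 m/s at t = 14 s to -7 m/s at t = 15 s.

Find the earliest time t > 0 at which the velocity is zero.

v changes sign on 2–8 s (from 4 to -4); the graph is linear there, so v = 0 at t = 2 + (-4)·(8 − 2)/(-4 − 4) = 5 s.

t = 5 s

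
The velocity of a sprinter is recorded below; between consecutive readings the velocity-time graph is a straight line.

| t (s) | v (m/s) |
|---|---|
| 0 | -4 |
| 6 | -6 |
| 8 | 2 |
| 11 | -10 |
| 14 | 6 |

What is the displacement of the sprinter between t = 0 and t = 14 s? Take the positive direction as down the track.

-52 m

Net displacement equals the area under the velocity-time graph (areas below the axis count negative).
0–6 s: ½(-4 + -6)(6) = -30 m
6–8 s: ½(-6 + 2)(2) = -4 m
8–11 s: ½(2 + -10)(3) = -12 m
11–14 s: ½(-10 + 6)(3) = -6 m
Net displacement = -52 m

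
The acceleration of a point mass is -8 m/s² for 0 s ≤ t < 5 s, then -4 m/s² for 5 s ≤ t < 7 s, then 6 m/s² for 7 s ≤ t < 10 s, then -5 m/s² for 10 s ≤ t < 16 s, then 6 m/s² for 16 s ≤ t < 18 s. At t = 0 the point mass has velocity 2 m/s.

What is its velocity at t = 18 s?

Δv equals the area under the a-t graph; then v = v₀ + Δv.
0–5 s: -8 × 5 = -40 m/s
5–7 s: -4 × 2 = -8 m/s
7–10 s: 6 × 3 = 18 m/s
10–16 s: -5 × 6 = -30 m/s
16–18 s: 6 × 2 = 12 m/s
Δv = -48 m/s, so v(18) = 2 + (-48) = -46 m/s.

-46 m/s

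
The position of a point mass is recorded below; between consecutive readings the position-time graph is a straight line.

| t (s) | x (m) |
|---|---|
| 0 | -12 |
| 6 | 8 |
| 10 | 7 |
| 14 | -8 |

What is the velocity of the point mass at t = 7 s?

Velocity is the slope of the x-t graph on 6–10 s: (7 − 8)/(10 − 6) = -0.25 m/s.

-0.25 m/s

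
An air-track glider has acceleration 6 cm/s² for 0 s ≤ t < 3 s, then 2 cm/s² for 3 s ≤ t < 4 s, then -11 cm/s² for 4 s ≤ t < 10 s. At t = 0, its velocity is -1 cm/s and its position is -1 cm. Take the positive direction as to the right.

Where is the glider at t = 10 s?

On each constant-a segment, Δv = aΔt and Δx = v₀Δt + ½aΔt²; chain segment to segment.
0–3 s: v starts -1 cm/s; Δx = -1·3 + ½·6·3² = 24 cm; v ends 17 cm/s.
3–4 s: v starts 17 cm/s; Δx = 17·1 + ½·2·1² = 18 cm; v ends 19 cm/s.
4–10 s: v starts 19 cm/s; Δx = 19·6 + ½·-11·6² = -84 cm; v ends -47 cm/s.
x(10) = -1 + Σ Δx = -43 cm.

-43 cm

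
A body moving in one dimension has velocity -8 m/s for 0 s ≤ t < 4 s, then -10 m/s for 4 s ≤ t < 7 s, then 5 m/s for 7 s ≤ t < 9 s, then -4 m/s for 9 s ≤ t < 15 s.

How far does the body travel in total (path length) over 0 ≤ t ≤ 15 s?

96 m

Total distance travelled is ∫|v| dt — sum the magnitudes of each area piece.
0–4 s: |-8| × 4 = 32 m
4–7 s: |-10| × 3 = 30 m
7–9 s: |5| × 2 = 10 m
9–15 s: |-4| × 6 = 24 m
Total distance = 96 m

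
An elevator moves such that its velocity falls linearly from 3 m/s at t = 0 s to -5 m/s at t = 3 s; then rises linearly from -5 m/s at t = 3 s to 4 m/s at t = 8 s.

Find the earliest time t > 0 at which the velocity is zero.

t = 1.125 s

v changes sign on 0–3 s (from 3 to -5); the graph is linear there, so v = 0 at t = 0 + (-3)·(3 − 0)/(-5 − 3) = 1.125 s.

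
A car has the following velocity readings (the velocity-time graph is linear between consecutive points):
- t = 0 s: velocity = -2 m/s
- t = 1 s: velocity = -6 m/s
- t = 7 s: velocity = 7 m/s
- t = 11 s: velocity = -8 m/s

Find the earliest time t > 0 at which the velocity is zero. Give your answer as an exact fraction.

t = 49/13 s

v changes sign on 1–7 s (from -6 to 7); the graph is linear there, so v = 0 at t = 1 + (6)·(7 − 1)/(7 − -6) = 49/13 s.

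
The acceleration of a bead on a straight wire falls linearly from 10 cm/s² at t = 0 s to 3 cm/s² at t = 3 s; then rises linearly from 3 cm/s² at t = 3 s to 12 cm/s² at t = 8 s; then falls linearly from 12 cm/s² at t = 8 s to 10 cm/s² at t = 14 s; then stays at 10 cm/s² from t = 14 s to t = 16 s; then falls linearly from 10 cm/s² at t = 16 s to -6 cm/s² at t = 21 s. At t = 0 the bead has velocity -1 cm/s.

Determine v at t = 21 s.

152 cm/s

Δv equals the area under the a-t graph; then v = v₀ + Δv.
0–3 s: ½(10 + 3)(3) = 19.5 cm/s
3–8 s: ½(3 + 12)(5) = 37.5 cm/s
8–14 s: ½(12 + 10)(6) = 66 cm/s
14–16 s: 10 × 2 = 20 cm/s
16–21 s: ½(10 + -6)(5) = 10 cm/s
Δv = 153 cm/s, so v(21) = -1 + (153) = 152 cm/s.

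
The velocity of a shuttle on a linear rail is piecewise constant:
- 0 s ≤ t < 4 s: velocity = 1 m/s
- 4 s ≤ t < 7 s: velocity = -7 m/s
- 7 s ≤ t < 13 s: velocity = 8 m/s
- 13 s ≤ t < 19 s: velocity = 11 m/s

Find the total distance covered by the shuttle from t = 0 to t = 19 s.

139 m

Total distance travelled is ∫|v| dt — sum the magnitudes of each area piece.
0–4 s: |1| × 4 = 4 m
4–7 s: |-7| × 3 = 21 m
7–13 s: |8| × 6 = 48 m
13–19 s: |11| × 6 = 66 m
Total distance = 139 m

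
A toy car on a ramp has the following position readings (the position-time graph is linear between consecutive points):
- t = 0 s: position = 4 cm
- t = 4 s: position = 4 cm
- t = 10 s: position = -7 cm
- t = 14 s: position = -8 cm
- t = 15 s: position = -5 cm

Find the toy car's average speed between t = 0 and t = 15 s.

1 cm/s

Average speed = (total path length)/(elapsed time); on a piecewise-linear x-t graph the path length is Σ|Δx|.
0–4 s: |Δx| = |4 − 4| = 0 cm
4–10 s: |Δx| = |-7 − 4| = 11 cm
10–14 s: |Δx| = |-8 − -7| = 1 cm
14–15 s: |Δx| = |-5 − -8| = 3 cm
Total path = 15 cm; average speed = 15/15 = 1 cm/s.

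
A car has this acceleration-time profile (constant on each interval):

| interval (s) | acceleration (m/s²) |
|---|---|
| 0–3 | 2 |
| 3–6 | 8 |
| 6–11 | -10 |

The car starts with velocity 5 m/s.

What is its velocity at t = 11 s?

-15 m/s

Δv equals the area under the a-t graph; then v = v₀ + Δv.
0–3 s: 2 × 3 = 6 m/s
3–6 s: 8 × 3 = 24 m/s
6–11 s: -10 × 5 = -50 m/s
Δv = -20 m/s, so v(11) = 5 + (-20) = -15 m/s.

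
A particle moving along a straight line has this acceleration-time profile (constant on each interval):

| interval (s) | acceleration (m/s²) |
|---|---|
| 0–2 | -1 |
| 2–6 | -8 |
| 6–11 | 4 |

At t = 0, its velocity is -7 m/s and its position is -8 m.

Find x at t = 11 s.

-279 m

On each constant-a segment, Δv = aΔt and Δx = v₀Δt + ½aΔt²; chain segment to segment.
0–2 s: v starts -7 m/s; Δx = -7·2 + ½·-1·2² = -16 m; v ends -9 m/s.
2–6 s: v starts -9 m/s; Δx = -9·4 + ½·-8·4² = -100 m; v ends -41 m/s.
6–11 s: v starts -41 m/s; Δx = -41·5 + ½·4·5² = -155 m; v ends -21 m/s.
x(11) = -8 + Σ Δx = -279 m.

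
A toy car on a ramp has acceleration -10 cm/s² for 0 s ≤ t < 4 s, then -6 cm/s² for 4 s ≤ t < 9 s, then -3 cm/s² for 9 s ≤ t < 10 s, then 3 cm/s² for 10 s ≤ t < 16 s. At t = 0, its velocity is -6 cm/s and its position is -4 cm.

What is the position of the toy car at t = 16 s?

-910.5 cm

On each constant-a segment, Δv = aΔt and Δx = v₀Δt + ½aΔt²; chain segment to segment.
0–4 s: v starts -6 cm/s; Δx = -6·4 + ½·-10·4² = -104 cm; v ends -46 cm/s.
4–9 s: v starts -46 cm/s; Δx = -46·5 + ½·-6·5² = -305 cm; v ends -76 cm/s.
9–10 s: v starts -76 cm/s; Δx = -76·1 + ½·-3·1² = -77.5 cm; v ends -79 cm/s.
10–16 s: v starts -79 cm/s; Δx = -79·6 + ½·3·6² = -420 cm; v ends -61 cm/s.
x(16) = -4 + Σ Δx = -910.5 cm.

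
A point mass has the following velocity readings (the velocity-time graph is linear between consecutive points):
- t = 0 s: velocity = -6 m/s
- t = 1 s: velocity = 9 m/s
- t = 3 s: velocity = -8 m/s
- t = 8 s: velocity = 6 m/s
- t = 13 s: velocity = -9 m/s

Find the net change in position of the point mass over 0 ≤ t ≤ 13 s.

Net displacement equals the area under the velocity-time graph (areas below the axis count negative).
0–1 s: ½(-6 + 9)(1) = 1.5 m
1–3 s: ½(9 + -8)(2) = 1 m
3–8 s: ½(-8 + 6)(5) = -5 m
8–13 s: ½(6 + -9)(5) = -7.5 m
Net displacement = -10 m

-10 m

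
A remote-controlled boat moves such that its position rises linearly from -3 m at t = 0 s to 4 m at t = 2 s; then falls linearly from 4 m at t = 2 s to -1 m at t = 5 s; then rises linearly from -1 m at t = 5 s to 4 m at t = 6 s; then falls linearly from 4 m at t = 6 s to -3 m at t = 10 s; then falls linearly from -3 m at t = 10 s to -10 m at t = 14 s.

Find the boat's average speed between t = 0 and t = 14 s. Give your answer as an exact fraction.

Average speed = (total path length)/(elapsed time); on a piecewise-linear x-t graph the path length is Σ|Δx|.
0–2 s: |Δx| = |4 − -3| = 7 m
2–5 s: |Δx| = |-1 − 4| = 5 m
5–6 s: |Δx| = |4 − -1| = 5 m
6–10 s: |Δx| = |-3 − 4| = 7 m
10–14 s: |Δx| = |-10 − -3| = 7 m
Total path = 31 m; average speed = 31/14 = 31/14 m/s.

31/14 m/s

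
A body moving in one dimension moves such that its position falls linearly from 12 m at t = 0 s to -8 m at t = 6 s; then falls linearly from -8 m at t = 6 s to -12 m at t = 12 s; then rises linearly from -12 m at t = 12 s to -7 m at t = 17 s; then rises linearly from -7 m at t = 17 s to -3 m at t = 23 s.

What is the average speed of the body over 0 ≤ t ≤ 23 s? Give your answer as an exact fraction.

Average speed = (total path length)/(elapsed time); on a piecewise-linear x-t graph the path length is Σ|Δx|.
0–6 s: |Δx| = |-8 − 12| = 20 m
6–12 s: |Δx| = |-12 − -8| = 4 m
12–17 s: |Δx| = |-7 − -12| = 5 m
17–23 s: |Δx| = |-3 − -7| = 4 m
Total path = 33 m; average speed = 33/23 = 33/23 m/s.

33/23 m/s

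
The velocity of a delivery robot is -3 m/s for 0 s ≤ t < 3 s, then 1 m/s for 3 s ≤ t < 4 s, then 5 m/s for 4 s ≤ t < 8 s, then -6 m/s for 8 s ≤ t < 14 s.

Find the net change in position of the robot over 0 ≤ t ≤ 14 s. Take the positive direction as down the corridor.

Net displacement equals the area under the velocity-time graph (areas below the axis count negative).
0–3 s: -3 × 3 = -9 m
3–4 s: 1 × 1 = 1 m
4–8 s: 5 × 4 = 20 m
8–14 s: -6 × 6 = -36 m
Net displacement = -24 m

-24 m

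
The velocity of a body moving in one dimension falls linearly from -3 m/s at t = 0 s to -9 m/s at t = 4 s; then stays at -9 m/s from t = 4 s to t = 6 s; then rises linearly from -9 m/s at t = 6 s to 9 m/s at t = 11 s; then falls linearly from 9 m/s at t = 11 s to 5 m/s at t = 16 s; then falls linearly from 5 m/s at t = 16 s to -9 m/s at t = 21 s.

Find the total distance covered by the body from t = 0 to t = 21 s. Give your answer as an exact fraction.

829/7 m

Total distance travelled is ∫|v| dt — sum the magnitudes of each area piece.
0–4 s: |½(-3 + -9)(4)| = 24 m
4–6 s: |-9| × 2 = 18 m
6–11 s: v = 0 at t = 8.5 s; triangle areas 11.25 + 11.25 = 22.5 m
11–16 s: |½(9 + 5)(5)| = 35 m
16–21 s: v = 0 at t = 249/14 s; triangle areas 125/28 + 405/28 = 265/14 m
Total distance = 829/7 m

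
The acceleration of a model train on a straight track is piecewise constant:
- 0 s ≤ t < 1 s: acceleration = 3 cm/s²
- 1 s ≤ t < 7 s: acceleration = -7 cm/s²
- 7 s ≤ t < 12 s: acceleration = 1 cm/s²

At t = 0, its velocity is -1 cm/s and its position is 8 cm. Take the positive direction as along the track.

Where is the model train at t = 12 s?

-293 cm

On each constant-a segment, Δv = aΔt and Δx = v₀Δt + ½aΔt²; chain segment to segment.
0–1 s: v starts -1 cm/s; Δx = -1·1 + ½·3·1² = 0.5 cm; v ends 2 cm/s.
1–7 s: v starts 2 cm/s; Δx = 2·6 + ½·-7·6² = -114 cm; v ends -40 cm/s.
7–12 s: v starts -40 cm/s; Δx = -40·5 + ½·1·5² = -187.5 cm; v ends -35 cm/s.
x(12) = 8 + Σ Δx = -293 cm.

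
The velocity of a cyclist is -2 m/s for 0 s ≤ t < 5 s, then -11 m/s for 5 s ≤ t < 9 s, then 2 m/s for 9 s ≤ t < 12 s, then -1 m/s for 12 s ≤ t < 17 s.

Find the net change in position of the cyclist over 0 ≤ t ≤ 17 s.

Net displacement equals the area under the velocity-time graph (areas below the axis count negative).
0–5 s: -2 × 5 = -10 m
5–9 s: -11 × 4 = -44 m
9–12 s: 2 × 3 = 6 m
12–17 s: -1 × 5 = -5 m
Net displacement = -53 m

-53 m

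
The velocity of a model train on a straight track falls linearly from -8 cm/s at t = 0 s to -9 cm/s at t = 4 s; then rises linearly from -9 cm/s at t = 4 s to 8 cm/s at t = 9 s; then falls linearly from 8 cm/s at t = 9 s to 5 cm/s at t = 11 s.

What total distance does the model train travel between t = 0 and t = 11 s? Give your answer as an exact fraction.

2323/34 cm

Distance (not displacement) is the total path length: add the absolute areas under v-t.
0–4 s: |½(-8 + -9)(4)| = 34 cm
4–9 s: v = 0 at t = 113/17 s; triangle areas 405/34 + 160/17 = 725/34 cm
9–11 s: |½(8 + 5)(2)| = 13 cm
Total distance = 2323/34 cm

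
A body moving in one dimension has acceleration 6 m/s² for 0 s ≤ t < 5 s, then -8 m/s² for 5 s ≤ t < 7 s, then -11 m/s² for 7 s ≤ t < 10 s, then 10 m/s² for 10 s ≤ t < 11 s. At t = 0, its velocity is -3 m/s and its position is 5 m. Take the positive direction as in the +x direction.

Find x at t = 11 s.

69.5 m

On each constant-a segment, Δv = aΔt and Δx = v₀Δt + ½aΔt²; chain segment to segment.
0–5 s: v starts -3 m/s; Δx = -3·5 + ½·6·5² = 60 m; v ends 27 m/s.
5–7 s: v starts 27 m/s; Δx = 27·2 + ½·-8·2² = 38 m; v ends 11 m/s.
7–10 s: v starts 11 m/s; Δx = 11·3 + ½·-11·3² = -16.5 m; v ends -22 m/s.
10–11 s: v starts -22 m/s; Δx = -22·1 + ½·10·1² = -17 m; v ends -12 m/s.
x(11) = 5 + Σ Δx = 69.5 m.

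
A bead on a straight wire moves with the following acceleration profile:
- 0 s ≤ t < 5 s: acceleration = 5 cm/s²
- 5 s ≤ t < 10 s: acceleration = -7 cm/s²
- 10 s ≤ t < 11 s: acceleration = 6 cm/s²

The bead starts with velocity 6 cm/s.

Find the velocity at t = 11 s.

2 cm/s

Δv equals the area under the a-t graph; then v = v₀ + Δv.
0–5 s: 5 × 5 = 25 cm/s
5–10 s: -7 × 5 = -35 cm/s
10–11 s: 6 × 1 = 6 cm/s
Δv = -4 cm/s, so v(11) = 6 + (-4) = 2 cm/s.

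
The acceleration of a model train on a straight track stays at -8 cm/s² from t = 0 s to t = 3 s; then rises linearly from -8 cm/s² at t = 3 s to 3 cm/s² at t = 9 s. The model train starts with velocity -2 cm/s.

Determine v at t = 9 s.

Δv equals the area under the a-t graph; then v = v₀ + Δv.
0–3 s: -8 × 3 = -24 cm/s
3–9 s: ½(-8 + 3)(6) = -15 cm/s
Δv = -39 cm/s, so v(9) = -2 + (-39) = -41 cm/s.

-41 cm/s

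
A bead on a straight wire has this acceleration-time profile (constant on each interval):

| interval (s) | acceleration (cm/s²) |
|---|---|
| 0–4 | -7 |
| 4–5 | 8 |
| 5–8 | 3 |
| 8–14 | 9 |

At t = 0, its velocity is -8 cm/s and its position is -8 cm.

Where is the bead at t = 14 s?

On each constant-a segment, Δv = aΔt and Δx = v₀Δt + ½aΔt²; chain segment to segment.
0–4 s: v starts -8 cm/s; Δx = -8·4 + ½·-7·4² = -88 cm; v ends -36 cm/s.
4–5 s: v starts -36 cm/s; Δx = -36·1 + ½·8·1² = -32 cm; v ends -28 cm/s.
5–8 s: v starts -28 cm/s; Δx = -28·3 + ½·3·3² = -70.5 cm; v ends -19 cm/s.
8–14 s: v starts -19 cm/s; Δx = -19·6 + ½·9·6² = 48 cm; v ends 35 cm/s.
x(14) = -8 + Σ Δx = -150.5 cm.

-150.5 cm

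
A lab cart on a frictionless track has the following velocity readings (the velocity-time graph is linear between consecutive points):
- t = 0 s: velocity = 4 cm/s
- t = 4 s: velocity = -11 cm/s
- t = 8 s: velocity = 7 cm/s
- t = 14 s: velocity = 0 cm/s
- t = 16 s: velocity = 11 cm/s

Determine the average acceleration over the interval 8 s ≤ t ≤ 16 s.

0.5 cm/s²

Average acceleration = Δv/Δt = (11 − 7)/(16 − 8) = 0.5 cm/s².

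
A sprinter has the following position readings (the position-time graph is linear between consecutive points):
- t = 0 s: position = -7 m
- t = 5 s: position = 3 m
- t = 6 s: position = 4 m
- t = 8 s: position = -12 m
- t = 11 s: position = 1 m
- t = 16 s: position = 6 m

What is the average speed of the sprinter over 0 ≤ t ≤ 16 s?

Average speed = (total path length)/(elapsed time); on a piecewise-linear x-t graph the path length is Σ|Δx|.
0–5 s: |Δx| = |3 − -7| = 10 m
5–6 s: |Δx| = |4 − 3| = 1 m
6–8 s: |Δx| = |-12 − 4| = 16 m
8–11 s: |Δx| = |1 − -12| = 13 m
11–16 s: |Δx| = |6 − 1| = 5 m
Total path = 45 m; average speed = 45/16 = 2.8125 m/s.

2.8125 m/s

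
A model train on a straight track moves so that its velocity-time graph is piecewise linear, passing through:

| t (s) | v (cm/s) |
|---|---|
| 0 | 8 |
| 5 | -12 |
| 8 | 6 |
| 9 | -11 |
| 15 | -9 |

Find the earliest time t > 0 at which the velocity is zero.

t = 2 s

v changes sign on 0–5 s (from 8 to -12); the graph is linear there, so v = 0 at t = 0 + (-8)·(5 − 0)/(-12 − 8) = 2 s.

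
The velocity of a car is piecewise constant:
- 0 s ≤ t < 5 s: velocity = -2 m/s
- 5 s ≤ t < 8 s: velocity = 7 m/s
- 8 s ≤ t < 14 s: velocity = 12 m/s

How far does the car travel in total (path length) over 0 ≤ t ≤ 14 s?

103 m

Total distance travelled is ∫|v| dt — sum the magnitudes of each area piece.
0–5 s: |-2| × 5 = 10 m
5–8 s: |7| × 3 = 21 m
8–14 s: |12| × 6 = 72 m
Total distance = 103 m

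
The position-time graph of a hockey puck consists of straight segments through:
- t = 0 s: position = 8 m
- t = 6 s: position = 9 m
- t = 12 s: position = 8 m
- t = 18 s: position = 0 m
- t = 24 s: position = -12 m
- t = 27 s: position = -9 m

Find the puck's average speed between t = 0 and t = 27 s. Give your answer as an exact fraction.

25/27 m/s

Average speed = (total path length)/(elapsed time); on a piecewise-linear x-t graph the path length is Σ|Δx|.
0–6 s: |Δx| = |9 − 8| = 1 m
6–12 s: |Δx| = |8 − 9| = 1 m
12–18 s: |Δx| = |0 − 8| = 8 m
18–24 s: |Δx| = |-12 − 0| = 12 m
24–27 s: |Δx| = |-9 − -12| = 3 m
Total path = 25 m; average speed = 25/27 = 25/27 m/s.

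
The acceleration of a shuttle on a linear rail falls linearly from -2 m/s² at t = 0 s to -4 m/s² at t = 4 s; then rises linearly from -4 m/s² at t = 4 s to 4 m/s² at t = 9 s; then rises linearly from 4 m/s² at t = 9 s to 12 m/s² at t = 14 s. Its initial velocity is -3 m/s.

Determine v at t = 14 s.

Δv equals the area under the a-t graph; then v = v₀ + Δv.
0–4 s: ½(-2 + -4)(4) = -12 m/s
4–9 s: ½(-4 + 4)(5) = 0 m/s
9–14 s: ½(4 + 12)(5) = 40 m/s
Δv = 28 m/s, so v(14) = -3 + (28) = 25 m/s.

25 m/s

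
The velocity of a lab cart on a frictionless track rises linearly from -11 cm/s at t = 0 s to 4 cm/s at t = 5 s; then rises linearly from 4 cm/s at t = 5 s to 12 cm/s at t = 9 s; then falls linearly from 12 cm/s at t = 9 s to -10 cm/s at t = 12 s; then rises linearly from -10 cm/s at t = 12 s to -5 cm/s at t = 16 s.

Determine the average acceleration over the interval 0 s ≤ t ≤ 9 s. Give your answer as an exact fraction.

Average acceleration = Δv/Δt = (12 − -11)/(9 − 0) = 23/9 cm/s².

23/9 cm/s²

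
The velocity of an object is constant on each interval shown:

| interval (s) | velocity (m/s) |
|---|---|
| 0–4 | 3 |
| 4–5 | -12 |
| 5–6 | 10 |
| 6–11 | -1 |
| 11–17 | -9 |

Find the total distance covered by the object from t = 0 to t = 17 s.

Total distance travelled is ∫|v| dt — sum the magnitudes of each area piece.
0–4 s: |3| × 4 = 12 m
4–5 s: |-12| × 1 = 12 m
5–6 s: |10| × 1 = 10 m
6–11 s: |-1| × 5 = 5 m
11–17 s: |-9| × 6 = 54 m
Total distance = 93 m

93 m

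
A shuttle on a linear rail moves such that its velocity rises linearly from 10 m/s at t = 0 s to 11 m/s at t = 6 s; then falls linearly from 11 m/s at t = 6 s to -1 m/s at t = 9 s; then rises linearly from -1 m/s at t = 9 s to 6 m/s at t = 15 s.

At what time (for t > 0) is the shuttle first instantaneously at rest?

v changes sign on 6–9 s (from 11 to -1); the graph is linear there, so v = 0 at t = 6 + (-11)·(9 − 6)/(-1 − 11) = 8.75 s.

t = 8.75 s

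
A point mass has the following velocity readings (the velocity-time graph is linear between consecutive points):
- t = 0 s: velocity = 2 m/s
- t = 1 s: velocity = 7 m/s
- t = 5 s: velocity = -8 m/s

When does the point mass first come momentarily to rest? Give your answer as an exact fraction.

v changes sign on 1–5 s (from 7 to -8); the graph is linear there, so v = 0 at t = 1 + (-7)·(5 − 1)/(-8 − 7) = 43/15 s.

t = 43/15 s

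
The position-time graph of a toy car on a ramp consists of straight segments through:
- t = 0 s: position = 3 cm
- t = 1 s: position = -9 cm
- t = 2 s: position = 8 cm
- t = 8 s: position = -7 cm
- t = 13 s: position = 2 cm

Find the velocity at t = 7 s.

Velocity is the slope of the x-t graph on 2–8 s: (-7 − 8)/(8 − 2) = -2.5 cm/s.

-2.5 cm/s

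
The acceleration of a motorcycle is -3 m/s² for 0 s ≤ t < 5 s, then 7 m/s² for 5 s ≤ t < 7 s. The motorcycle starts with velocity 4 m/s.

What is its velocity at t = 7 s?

3 m/s

Δv equals the area under the a-t graph; then v = v₀ + Δv.
0–5 s: -3 × 5 = -15 m/s
5–7 s: 7 × 2 = 14 m/s
Δv = -1 m/s, so v(7) = 4 + (-1) = 3 m/s.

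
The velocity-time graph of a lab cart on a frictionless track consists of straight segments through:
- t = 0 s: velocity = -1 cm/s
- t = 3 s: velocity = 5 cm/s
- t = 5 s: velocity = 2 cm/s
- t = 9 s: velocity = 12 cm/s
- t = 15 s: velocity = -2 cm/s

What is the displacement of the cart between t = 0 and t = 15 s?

Displacement is the signed area under the v-t curve.
0–3 s: ½(-1 + 5)(3) = 6 cm
3–5 s: ½(5 + 2)(2) = 7 cm
5–9 s: ½(2 + 12)(4) = 28 cm
9–15 s: ½(12 + -2)(6) = 30 cm
Net displacement = 71 cm

71 cm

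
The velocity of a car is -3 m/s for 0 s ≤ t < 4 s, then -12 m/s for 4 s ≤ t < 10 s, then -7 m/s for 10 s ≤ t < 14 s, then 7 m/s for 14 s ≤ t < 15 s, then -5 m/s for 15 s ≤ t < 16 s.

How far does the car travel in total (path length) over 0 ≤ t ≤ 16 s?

Total distance travelled is ∫|v| dt — sum the magnitudes of each area piece.
0–4 s: |-3| × 4 = 12 m
4–10 s: |-12| × 6 = 72 m
10–14 s: |-7| × 4 = 28 m
14–15 s: |7| × 1 = 7 m
15–16 s: |-5| × 1 = 5 m
Total distance = 124 m

124 m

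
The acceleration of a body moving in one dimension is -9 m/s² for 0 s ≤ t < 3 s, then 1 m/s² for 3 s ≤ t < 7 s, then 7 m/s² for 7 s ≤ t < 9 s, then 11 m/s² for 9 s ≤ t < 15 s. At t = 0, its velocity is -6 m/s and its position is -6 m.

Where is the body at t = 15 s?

On each constant-a segment, Δv = aΔt and Δx = v₀Δt + ½aΔt²; chain segment to segment.
0–3 s: v starts -6 m/s; Δx = -6·3 + ½·-9·3² = -58.5 m; v ends -33 m/s.
3–7 s: v starts -33 m/s; Δx = -33·4 + ½·1·4² = -124 m; v ends -29 m/s.
7–9 s: v starts -29 m/s; Δx = -29·2 + ½·7·2² = -44 m; v ends -15 m/s.
9–15 s: v starts -15 m/s; Δx = -15·6 + ½·11·6² = 108 m; v ends 51 m/s.
x(15) = -6 + Σ Δx = -124.5 m.

-124.5 m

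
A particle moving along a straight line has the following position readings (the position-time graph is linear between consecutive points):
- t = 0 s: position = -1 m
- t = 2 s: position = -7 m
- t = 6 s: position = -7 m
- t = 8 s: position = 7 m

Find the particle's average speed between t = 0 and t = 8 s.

Average speed = (total path length)/(elapsed time); on a piecewise-linear x-t graph the path length is Σ|Δx|.
0–2 s: |Δx| = |-7 − -1| = 6 m
2–6 s: |Δx| = |-7 − -7| = 0 m
6–8 s: |Δx| = |7 − -7| = 14 m
Total path = 20 m; average speed = 20/8 = 2.5 m/s.

2.5 m/s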